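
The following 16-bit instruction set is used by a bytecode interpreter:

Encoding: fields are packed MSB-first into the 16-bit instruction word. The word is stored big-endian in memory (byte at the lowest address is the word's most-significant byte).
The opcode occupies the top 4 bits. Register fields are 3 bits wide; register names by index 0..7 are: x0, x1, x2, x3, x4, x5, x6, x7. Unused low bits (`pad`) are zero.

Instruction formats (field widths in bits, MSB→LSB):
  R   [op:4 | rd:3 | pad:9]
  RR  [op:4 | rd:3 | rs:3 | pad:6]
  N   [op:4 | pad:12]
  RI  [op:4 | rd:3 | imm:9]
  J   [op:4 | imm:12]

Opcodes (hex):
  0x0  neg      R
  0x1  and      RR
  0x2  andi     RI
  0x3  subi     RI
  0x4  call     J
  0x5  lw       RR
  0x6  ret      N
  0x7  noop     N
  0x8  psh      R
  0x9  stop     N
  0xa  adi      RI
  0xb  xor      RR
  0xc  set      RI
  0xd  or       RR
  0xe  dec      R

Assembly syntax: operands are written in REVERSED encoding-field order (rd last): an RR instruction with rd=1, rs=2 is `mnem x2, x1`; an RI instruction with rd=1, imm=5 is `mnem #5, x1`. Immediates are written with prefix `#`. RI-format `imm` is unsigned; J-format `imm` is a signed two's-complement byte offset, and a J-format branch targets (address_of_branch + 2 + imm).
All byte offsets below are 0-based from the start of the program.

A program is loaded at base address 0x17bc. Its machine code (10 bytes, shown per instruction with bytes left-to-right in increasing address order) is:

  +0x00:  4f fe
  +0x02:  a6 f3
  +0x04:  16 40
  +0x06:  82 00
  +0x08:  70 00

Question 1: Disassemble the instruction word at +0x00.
call #-2

@+00  big-endian(4f fe) = 0x4ffe
  opcode bits[15:12]=0x4: call/J
  imm@[11:0]=0xffe (s12→-2) ⇒ #-2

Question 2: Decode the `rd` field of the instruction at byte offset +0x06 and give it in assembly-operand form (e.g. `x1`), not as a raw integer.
@+06  big-endian(82 00) = 0x8200
  op=0x8200>>12=0x8 ⇒ psh (R)
  [11:9] rd=1 = x1

x1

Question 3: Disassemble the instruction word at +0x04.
and x1, x3

@+04  big-endian(16 40) = 0x1640
  top 4b → 0x1 → and [RR]
  rd@[11:9]=0x3 ⇒ x3
  rs@[8:6]=0x1 ⇒ x1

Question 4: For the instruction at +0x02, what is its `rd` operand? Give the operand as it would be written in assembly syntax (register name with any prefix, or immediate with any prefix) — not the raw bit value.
off 0x02: read a6 f3 as big → 0xa6f3
  op=0xa6f3>>12=0xa ⇒ adi (RI)
  rd: (w>>9)&0x7=0x3 → x3
  imm: (w>>0)&0x1ff=0xf3 → #243

x3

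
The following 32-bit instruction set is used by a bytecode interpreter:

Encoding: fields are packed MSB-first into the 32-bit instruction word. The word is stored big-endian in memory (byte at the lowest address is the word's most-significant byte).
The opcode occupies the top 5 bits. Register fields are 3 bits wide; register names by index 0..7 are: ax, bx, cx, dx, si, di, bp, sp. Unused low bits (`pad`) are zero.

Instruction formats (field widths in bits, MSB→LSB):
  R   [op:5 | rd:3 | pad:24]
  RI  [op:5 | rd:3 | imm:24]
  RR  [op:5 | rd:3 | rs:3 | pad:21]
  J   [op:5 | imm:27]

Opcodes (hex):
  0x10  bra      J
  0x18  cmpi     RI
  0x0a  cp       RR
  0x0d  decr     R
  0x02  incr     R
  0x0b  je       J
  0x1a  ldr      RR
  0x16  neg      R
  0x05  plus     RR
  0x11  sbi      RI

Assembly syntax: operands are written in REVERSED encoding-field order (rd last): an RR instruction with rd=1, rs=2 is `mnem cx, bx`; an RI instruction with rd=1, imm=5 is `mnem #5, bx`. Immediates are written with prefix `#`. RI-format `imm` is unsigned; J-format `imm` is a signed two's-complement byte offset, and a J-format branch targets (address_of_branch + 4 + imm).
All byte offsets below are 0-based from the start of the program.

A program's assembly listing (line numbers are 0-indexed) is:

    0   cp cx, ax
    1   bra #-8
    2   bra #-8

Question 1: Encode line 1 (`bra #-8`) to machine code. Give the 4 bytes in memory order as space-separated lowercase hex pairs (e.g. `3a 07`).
L1: bra op=0x10:5|imm=-8:27 ⇒ 0x87fffff8 ⇒ big 87 ff ff f8

87 ff ff f8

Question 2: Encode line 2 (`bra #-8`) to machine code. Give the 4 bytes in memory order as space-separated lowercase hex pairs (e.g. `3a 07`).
line 2 (bra): pack op=0x10:5|imm=-8:27 = 0x87fffff8; big→ 87 ff ff f8

87 ff ff f8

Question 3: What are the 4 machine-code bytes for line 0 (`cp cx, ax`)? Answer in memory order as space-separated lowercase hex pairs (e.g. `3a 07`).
50 40 00 00

0. cp fields op=0xa:5|rd=0:3|rs=2:3|pad=0:21 → word 50400000h → 50 40 00 00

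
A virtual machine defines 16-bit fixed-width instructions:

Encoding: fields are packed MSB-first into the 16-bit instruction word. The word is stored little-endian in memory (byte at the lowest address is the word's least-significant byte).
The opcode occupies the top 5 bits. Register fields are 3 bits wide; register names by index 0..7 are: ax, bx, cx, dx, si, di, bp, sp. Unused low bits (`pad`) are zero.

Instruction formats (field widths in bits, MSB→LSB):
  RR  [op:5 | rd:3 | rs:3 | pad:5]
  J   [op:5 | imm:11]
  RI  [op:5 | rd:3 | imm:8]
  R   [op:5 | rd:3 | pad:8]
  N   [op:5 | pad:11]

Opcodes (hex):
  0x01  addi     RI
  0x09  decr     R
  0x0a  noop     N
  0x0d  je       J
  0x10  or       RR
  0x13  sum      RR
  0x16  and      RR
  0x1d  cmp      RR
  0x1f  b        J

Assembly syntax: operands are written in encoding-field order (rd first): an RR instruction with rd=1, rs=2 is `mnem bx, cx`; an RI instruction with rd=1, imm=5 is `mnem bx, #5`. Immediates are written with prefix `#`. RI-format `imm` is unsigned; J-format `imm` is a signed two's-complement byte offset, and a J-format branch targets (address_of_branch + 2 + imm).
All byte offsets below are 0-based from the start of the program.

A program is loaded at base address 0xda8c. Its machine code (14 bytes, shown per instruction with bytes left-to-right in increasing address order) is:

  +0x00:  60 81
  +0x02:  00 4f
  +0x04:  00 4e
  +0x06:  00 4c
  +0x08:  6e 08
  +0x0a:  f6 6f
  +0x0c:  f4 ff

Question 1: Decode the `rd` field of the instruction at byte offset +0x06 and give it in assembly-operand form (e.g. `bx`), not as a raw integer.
si

[06] 00 4c → 0x4c00
  op=0x4c00>>11=0x9 ⇒ decr (R)
  rd: (w>>8)&0x7=0x4 → si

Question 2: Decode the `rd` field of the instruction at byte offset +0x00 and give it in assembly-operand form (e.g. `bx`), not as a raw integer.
bx

off 0x00: read 60 81 as little → 0x8160
  top 5b → 0x10 → or [RR]
  [10:8] rd=1 = bx
  [7:5] rs=3 = dx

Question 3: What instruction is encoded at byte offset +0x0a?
je #-10

+0x0a: f6 6f ⇒ word 0x6ff6 (little)
  opcode bits[15:11]=0xd: je/J
  imm: (w>>0)&0x7ff=0x7f6 (s11→-10) → #-10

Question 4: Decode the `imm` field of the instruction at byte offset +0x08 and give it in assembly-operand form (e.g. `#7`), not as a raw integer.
off 0x08: read 6e 08 as little → 0x086e
  top 5b → 0x1 → addi [RI]
  rd: (w>>8)&0x7=0x0 → ax
  imm: (w>>0)&0xff=0x6e → #110

#110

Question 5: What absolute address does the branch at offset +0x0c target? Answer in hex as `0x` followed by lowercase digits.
0xda8e

@+0c  little-endian(f4 ff) = 0xfff4
  op=0xfff4>>11=0x1f ⇒ b (J)
  [10:0] imm=2036 (s11→-12) = #-12
  target = base 0xda8c + off 0x0c + 2 + imm -12 = 0xda8e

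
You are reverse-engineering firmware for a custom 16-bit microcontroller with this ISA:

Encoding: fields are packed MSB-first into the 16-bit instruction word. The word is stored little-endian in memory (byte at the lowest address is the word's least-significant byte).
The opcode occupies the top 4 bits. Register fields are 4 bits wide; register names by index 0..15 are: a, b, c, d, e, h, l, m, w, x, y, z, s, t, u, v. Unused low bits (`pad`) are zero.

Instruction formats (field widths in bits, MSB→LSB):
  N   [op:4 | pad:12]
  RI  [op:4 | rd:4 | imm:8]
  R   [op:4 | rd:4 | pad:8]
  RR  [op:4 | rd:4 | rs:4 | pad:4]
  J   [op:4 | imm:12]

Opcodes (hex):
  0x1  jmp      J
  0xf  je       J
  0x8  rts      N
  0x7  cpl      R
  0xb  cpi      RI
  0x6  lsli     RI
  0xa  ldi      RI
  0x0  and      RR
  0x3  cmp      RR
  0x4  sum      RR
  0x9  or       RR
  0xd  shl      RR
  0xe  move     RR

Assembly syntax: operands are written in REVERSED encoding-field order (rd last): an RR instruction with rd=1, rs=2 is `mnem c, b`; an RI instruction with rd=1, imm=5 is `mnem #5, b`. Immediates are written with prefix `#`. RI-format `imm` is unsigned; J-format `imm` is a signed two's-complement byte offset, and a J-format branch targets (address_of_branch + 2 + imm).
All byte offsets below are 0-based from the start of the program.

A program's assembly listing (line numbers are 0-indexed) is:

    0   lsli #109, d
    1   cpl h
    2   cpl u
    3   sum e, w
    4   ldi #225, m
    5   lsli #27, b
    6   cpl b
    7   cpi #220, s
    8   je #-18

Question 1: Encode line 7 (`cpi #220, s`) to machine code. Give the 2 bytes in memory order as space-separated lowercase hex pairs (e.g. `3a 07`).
L7: cpi op=0xb:4|rd=12:4|imm=220:8 ⇒ 0xbcdc ⇒ little dc bc

dc bc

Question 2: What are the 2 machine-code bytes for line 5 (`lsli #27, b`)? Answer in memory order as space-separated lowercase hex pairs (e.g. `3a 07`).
1b 61

line 5 (lsli): pack op=0x6:4|rd=1:4|imm=27:8 = 0x611b; little→ 1b 61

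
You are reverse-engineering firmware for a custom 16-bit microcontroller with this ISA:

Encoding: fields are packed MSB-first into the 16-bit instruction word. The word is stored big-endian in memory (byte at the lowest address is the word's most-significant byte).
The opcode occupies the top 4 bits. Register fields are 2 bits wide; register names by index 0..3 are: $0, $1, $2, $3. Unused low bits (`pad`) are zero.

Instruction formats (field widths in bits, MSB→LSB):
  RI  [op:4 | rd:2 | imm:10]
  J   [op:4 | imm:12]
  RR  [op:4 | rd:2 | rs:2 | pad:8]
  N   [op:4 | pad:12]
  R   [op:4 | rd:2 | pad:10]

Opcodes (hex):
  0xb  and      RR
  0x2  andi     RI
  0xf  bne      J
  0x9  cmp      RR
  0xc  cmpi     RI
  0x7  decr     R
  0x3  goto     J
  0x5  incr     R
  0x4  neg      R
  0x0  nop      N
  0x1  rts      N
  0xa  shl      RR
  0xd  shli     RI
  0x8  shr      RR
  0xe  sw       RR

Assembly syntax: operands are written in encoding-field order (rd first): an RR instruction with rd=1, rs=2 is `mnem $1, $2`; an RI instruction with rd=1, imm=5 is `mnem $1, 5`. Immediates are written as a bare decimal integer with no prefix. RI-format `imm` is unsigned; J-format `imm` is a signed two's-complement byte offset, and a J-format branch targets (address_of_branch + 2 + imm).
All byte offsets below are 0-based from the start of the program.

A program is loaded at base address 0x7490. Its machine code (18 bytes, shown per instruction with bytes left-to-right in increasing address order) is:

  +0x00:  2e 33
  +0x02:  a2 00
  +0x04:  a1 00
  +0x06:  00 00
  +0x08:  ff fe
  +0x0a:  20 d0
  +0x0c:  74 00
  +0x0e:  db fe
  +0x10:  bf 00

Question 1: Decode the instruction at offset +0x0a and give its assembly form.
andi $0, 208

+0x0a: 20 d0 ⇒ word 0x20d0 (big)
  top 4b → 0x2 → andi [RI]
  rd@[11:10]=0x0 ⇒ $0
  imm@[9:0]=0xd0 ⇒ 208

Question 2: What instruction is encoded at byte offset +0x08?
bne -2

+0x08: ff fe ⇒ word 0xfffe (big)
  opcode bits[15:12]=0xf: bne/J
  [11:0] imm=4094 (s12→-2) = -2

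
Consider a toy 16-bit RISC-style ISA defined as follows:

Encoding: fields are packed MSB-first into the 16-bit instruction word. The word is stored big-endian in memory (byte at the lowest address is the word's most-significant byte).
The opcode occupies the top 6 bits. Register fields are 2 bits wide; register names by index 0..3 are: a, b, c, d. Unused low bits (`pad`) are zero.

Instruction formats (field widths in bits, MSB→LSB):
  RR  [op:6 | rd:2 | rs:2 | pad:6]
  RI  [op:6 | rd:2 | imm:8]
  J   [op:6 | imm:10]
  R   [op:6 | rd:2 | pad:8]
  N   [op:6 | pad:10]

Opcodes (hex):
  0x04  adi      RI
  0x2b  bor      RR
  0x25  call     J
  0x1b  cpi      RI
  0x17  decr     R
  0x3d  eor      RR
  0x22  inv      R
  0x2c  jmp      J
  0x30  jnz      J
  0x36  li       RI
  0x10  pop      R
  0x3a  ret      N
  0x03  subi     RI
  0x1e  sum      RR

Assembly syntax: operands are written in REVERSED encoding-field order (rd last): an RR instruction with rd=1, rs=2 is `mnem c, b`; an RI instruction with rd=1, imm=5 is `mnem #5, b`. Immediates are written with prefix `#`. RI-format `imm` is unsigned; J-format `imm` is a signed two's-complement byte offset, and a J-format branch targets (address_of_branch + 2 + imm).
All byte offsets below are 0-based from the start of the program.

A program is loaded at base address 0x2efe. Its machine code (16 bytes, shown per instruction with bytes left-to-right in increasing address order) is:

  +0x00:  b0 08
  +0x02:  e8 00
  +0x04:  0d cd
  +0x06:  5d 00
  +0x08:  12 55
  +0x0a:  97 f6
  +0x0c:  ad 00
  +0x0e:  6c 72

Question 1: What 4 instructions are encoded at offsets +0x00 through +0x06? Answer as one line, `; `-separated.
[00] b0 08 → 0xb008
  top 6b → 0x2c → jmp [J]
  imm@[9:0]=0x8 ⇒ #8
[02] e8 00 → 0xe800
  top 6b → 0x3a → ret [N]
[04] 0d cd → 0x0dcd
  top 6b → 0x3 → subi [RI]
  rd@[9:8]=0x1 ⇒ b
  imm@[7:0]=0xcd ⇒ #205
[06] 5d 00 → 0x5d00
  top 6b → 0x17 → decr [R]
  rd@[9:8]=0x1 ⇒ b

jmp #8; ret; subi #205, b; decr b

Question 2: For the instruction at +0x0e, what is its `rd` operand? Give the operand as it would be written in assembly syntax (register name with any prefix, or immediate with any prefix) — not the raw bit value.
@+0e  big-endian(6c 72) = 0x6c72
  top 6b → 0x1b → cpi [RI]
  [9:8] rd=0 = a
  [7:0] imm=114 = #114

a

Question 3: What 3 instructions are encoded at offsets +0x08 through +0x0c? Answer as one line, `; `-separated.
adi #85, c; call #-10; bor a, b

@+08  big-endian(12 55) = 0x1255
  opcode bits[15:10]=0x4: adi/RI
  rd@[9:8]=0x2 ⇒ c
  imm@[7:0]=0x55 ⇒ #85
@+0a  big-endian(97 f6) = 0x97f6
  opcode bits[15:10]=0x25: call/J
  imm@[9:0]=0x3f6 (s10→-10) ⇒ #-10
@+0c  big-endian(ad 00) = 0xad00
  opcode bits[15:10]=0x2b: bor/RR
  rd@[9:8]=0x1 ⇒ b
  rs@[7:6]=0x0 ⇒ a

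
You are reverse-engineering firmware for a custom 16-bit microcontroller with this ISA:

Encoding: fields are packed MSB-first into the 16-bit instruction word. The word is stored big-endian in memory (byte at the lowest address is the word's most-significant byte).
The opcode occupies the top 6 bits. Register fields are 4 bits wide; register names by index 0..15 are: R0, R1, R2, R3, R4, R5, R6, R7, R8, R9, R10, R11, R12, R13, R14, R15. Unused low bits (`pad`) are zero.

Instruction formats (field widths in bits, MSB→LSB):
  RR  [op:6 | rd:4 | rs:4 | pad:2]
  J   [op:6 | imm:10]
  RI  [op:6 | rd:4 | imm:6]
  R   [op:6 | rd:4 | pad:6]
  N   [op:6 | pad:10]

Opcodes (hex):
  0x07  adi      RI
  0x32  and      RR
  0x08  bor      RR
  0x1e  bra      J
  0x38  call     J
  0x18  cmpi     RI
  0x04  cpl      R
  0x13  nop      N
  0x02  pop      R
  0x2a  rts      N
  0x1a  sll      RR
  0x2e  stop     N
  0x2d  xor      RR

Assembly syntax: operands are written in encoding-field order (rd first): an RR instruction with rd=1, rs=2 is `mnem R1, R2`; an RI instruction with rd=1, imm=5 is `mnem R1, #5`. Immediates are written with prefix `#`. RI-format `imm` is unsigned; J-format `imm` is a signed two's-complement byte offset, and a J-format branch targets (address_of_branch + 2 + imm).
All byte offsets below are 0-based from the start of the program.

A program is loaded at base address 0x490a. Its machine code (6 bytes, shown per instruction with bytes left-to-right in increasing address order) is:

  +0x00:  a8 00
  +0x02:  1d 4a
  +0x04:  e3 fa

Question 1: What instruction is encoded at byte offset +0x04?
call #-6

off 0x04: read e3 fa as big → 0xe3fa
  opcode bits[15:10]=0x38: call/J
  imm: (w>>0)&0x3ff=0x3fa (s10→-6) → #-6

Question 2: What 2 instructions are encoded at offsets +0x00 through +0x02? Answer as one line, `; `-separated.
+0x00: a8 00 ⇒ word 0xa800 (big)
  opcode bits[15:10]=0x2a: rts/N
+0x02: 1d 4a ⇒ word 0x1d4a (big)
  opcode bits[15:10]=0x7: adi/RI
  rd: (w>>6)&0xf=0x5 → R5
  imm: (w>>0)&0x3f=0xa → #10

rts; adi R5, #10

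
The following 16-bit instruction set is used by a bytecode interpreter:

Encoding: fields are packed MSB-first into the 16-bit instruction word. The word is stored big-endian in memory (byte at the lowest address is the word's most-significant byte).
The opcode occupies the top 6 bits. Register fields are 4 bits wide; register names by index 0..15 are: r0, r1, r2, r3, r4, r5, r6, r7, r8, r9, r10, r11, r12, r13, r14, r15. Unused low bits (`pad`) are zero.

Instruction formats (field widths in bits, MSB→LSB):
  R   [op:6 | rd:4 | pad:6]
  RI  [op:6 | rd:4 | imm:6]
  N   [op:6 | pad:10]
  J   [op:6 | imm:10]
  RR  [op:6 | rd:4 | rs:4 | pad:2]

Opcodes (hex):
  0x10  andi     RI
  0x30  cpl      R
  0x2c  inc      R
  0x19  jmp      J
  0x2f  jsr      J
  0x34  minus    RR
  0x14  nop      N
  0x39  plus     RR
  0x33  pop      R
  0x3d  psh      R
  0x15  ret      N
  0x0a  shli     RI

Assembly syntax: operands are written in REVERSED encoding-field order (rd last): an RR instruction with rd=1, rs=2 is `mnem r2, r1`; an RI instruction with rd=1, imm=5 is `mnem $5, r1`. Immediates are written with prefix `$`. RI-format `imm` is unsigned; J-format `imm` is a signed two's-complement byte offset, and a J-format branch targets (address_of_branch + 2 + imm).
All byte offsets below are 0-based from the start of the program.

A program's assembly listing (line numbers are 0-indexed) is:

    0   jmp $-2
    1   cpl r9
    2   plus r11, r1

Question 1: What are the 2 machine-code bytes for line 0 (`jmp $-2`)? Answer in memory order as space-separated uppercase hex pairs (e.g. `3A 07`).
67 FE

L0: jmp op=0x19:6|imm=-2:10 ⇒ 0x67fe ⇒ big 67 fe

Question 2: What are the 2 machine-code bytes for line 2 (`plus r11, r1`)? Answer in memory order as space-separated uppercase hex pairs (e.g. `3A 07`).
E4 6C

2. plus fields op=0x39:6|rd=1:4|rs=11:4|pad=0:2 → word e46ch → e4 6c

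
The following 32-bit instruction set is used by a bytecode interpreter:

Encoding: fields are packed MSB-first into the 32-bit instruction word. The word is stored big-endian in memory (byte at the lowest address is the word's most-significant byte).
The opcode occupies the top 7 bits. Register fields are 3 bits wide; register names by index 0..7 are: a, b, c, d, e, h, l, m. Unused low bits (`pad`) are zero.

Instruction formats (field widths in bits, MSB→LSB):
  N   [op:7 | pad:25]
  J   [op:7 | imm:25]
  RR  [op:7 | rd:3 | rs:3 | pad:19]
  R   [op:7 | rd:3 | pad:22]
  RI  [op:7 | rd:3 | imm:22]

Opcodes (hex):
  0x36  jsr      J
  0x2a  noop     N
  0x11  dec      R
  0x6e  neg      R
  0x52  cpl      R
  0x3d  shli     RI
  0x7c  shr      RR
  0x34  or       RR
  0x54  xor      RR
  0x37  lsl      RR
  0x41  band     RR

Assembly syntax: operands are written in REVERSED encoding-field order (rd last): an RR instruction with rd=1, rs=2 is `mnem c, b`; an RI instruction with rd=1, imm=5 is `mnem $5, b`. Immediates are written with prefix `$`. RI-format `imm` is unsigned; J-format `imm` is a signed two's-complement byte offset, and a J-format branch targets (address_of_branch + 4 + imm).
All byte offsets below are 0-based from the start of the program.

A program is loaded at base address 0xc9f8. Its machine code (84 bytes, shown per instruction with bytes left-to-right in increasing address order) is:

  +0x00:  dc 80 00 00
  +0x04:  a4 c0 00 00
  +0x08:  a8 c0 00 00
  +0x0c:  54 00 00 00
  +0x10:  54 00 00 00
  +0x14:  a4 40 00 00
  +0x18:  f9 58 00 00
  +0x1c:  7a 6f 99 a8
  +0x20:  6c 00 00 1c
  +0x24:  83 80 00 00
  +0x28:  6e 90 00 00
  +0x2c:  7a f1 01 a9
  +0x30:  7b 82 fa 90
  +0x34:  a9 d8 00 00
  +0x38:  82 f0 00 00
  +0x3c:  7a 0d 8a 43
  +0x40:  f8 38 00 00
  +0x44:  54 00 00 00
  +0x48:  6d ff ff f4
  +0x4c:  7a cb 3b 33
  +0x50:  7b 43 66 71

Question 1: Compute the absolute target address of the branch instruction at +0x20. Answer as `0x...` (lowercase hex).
0xca38

[20] 6c 00 00 1c → 0x6c00001c
  opcode bits[31:25]=0x36: jsr/J
  imm: (w>>0)&0x1ffffff=0x1c → $28
  target = base 0xc9f8 + off 0x20 + 4 + imm 28 = 0xca38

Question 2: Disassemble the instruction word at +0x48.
[48] 6d ff ff f4 → 0x6dfffff4
  top 7b → 0x36 → jsr [J]
  imm: (w>>0)&0x1ffffff=0x1fffff4 (s25→-12) → $-12

jsr $-12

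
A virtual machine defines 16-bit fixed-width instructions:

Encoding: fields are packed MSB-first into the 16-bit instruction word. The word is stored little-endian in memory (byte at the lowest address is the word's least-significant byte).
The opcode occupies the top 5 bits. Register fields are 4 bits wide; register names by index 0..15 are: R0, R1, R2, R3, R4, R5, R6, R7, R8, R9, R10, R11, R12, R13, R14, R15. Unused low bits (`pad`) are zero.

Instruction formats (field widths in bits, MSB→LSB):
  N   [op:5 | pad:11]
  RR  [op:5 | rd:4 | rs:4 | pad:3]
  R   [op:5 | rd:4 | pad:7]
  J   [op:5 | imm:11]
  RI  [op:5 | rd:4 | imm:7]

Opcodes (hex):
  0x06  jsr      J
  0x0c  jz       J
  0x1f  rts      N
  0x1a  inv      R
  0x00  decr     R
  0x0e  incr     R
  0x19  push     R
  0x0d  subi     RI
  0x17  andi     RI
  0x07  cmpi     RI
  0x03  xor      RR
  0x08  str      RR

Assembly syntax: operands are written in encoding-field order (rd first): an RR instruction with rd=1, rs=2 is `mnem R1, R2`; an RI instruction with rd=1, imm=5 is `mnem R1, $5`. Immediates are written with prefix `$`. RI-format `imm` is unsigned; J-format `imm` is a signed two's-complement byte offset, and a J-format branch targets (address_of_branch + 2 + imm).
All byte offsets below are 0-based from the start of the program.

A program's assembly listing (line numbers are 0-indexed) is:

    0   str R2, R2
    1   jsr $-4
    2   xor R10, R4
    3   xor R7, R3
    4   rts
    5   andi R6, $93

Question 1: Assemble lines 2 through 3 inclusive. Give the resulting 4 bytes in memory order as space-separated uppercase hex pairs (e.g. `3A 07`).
20 1D 98 1B

L2: xor op=0x3:5|rd=10:4|rs=4:4|pad=0:3 ⇒ 0x1d20 ⇒ little 20 1d
L3: xor op=0x3:5|rd=7:4|rs=3:4|pad=0:3 ⇒ 0x1b98 ⇒ little 98 1b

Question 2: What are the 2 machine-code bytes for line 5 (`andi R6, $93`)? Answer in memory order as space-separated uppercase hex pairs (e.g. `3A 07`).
5. andi fields op=0x17:5|rd=6:4|imm=93:7 → word bb5dh → 5d bb

5D BB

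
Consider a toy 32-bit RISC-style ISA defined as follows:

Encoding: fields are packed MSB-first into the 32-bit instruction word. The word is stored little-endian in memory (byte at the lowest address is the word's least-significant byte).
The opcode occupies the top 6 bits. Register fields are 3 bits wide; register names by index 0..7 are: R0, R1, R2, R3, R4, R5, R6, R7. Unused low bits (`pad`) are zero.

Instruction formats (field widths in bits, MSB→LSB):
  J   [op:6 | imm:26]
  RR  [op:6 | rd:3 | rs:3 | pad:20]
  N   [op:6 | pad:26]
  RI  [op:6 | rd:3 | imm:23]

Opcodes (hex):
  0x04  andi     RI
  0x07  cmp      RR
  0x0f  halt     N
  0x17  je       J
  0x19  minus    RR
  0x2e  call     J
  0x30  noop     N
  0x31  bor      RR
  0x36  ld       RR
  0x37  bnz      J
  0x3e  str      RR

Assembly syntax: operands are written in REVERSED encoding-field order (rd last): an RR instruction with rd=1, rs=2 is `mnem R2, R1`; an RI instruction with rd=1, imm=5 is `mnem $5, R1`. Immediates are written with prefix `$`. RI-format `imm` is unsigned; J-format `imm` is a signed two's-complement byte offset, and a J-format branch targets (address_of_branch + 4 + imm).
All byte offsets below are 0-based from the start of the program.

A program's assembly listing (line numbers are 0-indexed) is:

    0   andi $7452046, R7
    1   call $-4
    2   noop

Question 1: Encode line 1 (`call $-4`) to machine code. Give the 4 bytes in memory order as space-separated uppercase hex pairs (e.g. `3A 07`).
FC FF FF BB

line 1 (call): pack op=0x2e:6|imm=-4:26 = 0xbbfffffc; little→ fc ff ff bb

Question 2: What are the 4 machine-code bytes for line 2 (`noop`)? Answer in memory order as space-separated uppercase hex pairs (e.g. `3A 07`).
2. noop fields op=0x30:6|pad=0:26 → word c0000000h → 00 00 00 c0

00 00 00 C0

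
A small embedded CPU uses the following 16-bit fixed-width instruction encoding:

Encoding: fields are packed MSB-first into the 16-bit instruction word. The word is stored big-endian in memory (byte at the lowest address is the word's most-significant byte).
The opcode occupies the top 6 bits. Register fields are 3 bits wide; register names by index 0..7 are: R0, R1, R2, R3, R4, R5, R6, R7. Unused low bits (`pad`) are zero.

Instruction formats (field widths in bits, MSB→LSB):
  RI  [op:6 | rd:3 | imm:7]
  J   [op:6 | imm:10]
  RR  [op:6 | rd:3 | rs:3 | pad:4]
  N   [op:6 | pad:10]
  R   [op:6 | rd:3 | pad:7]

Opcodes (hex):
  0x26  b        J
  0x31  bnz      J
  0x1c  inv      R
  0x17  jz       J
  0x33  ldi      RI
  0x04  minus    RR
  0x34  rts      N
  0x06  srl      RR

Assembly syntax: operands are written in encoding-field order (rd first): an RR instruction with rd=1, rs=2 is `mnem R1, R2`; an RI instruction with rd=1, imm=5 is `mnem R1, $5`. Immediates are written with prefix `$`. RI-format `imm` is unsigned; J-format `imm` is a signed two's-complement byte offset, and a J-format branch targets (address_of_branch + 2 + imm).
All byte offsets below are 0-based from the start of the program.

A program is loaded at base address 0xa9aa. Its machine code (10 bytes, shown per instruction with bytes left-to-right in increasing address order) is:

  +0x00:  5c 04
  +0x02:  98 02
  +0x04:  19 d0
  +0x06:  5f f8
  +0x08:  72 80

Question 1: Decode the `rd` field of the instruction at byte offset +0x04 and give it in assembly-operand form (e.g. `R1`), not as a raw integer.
[04] 19 d0 → 0x19d0
  op=0x19d0>>10=0x6 ⇒ srl (RR)
  [9:7] rd=3 = R3
  [6:4] rs=5 = R5

R3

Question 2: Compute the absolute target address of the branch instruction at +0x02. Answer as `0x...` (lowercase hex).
@+02  big-endian(98 02) = 0x9802
  opcode bits[15:10]=0x26: b/J
  [9:0] imm=2 = $2
  target = base 0xa9aa + off 0x02 + 2 + imm 2 = 0xa9b0

0xa9b0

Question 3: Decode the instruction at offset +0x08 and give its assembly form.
inv R5

@+08  big-endian(72 80) = 0x7280
  op=0x7280>>10=0x1c ⇒ inv (R)
  rd@[9:7]=0x5 ⇒ R5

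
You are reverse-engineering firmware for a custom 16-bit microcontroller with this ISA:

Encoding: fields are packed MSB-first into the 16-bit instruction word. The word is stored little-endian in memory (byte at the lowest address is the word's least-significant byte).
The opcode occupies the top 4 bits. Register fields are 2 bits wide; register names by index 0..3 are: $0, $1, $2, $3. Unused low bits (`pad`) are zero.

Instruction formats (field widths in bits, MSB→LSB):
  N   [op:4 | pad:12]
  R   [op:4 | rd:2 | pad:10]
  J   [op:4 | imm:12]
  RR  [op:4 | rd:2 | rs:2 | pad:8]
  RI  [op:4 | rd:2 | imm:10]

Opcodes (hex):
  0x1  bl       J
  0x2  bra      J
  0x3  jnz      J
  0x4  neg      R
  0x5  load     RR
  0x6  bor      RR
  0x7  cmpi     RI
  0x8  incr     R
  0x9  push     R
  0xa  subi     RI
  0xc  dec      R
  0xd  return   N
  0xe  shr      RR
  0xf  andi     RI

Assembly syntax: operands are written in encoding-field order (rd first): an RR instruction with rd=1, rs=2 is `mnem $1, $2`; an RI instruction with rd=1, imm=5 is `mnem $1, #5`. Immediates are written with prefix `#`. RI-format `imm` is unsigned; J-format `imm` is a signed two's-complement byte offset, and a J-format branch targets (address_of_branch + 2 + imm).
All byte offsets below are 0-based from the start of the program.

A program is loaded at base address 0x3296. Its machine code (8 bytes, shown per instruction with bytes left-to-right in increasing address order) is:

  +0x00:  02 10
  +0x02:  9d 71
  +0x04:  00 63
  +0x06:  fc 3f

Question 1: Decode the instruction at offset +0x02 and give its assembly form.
[02] 9d 71 → 0x719d
  op=0x719d>>12=0x7 ⇒ cmpi (RI)
  rd@[11:10]=0x0 ⇒ $0
  imm@[9:0]=0x19d ⇒ #413

cmpi $0, #413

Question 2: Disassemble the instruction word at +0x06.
@+06  little-endian(fc 3f) = 0x3ffc
  top 4b → 0x3 → jnz [J]
  imm: (w>>0)&0xfff=0xffc (s12→-4) → #-4

jnz #-4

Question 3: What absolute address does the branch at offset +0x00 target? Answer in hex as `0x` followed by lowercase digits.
0x329a

+0x00: 02 10 ⇒ word 0x1002 (little)
  op=0x1002>>12=0x1 ⇒ bl (J)
  imm: (w>>0)&0xfff=0x2 → #2
  target = base 0x3296 + off 0x00 + 2 + imm 2 = 0x329a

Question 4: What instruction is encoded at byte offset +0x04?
bor $0, $3

+0x04: 00 63 ⇒ word 0x6300 (little)
  top 4b → 0x6 → bor [RR]
  rd@[11:10]=0x0 ⇒ $0
  rs@[9:8]=0x3 ⇒ $3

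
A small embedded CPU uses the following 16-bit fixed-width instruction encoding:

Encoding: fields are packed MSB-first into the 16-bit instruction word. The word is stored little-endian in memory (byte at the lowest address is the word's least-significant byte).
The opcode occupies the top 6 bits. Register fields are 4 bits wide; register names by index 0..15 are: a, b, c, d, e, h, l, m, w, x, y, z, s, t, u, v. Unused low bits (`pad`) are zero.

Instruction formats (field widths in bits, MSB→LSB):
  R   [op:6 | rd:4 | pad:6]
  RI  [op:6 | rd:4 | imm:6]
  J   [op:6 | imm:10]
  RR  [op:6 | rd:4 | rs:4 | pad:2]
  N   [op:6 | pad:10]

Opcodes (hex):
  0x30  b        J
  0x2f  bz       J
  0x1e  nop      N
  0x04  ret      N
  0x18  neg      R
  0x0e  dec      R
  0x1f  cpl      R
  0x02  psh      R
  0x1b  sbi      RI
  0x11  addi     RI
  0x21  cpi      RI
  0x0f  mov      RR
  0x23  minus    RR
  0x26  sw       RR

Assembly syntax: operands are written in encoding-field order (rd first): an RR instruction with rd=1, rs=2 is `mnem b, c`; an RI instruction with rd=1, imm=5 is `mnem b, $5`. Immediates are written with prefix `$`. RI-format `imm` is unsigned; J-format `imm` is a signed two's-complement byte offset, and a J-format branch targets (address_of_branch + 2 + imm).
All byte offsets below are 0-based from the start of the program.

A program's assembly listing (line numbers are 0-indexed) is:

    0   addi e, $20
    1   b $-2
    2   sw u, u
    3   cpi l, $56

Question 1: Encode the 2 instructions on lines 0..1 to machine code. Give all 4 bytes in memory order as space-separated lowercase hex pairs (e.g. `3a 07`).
14 45 fe c3

0. addi fields op=0x11:6|rd=4:4|imm=20:6 → word 4514h → 14 45
1. b fields op=0x30:6|imm=-2:10 → word c3feh → fe c3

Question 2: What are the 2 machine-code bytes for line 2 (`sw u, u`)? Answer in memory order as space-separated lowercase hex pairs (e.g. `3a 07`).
L2: sw op=0x26:6|rd=14:4|rs=14:4|pad=0:2 ⇒ 0x9bb8 ⇒ little b8 9b

b8 9b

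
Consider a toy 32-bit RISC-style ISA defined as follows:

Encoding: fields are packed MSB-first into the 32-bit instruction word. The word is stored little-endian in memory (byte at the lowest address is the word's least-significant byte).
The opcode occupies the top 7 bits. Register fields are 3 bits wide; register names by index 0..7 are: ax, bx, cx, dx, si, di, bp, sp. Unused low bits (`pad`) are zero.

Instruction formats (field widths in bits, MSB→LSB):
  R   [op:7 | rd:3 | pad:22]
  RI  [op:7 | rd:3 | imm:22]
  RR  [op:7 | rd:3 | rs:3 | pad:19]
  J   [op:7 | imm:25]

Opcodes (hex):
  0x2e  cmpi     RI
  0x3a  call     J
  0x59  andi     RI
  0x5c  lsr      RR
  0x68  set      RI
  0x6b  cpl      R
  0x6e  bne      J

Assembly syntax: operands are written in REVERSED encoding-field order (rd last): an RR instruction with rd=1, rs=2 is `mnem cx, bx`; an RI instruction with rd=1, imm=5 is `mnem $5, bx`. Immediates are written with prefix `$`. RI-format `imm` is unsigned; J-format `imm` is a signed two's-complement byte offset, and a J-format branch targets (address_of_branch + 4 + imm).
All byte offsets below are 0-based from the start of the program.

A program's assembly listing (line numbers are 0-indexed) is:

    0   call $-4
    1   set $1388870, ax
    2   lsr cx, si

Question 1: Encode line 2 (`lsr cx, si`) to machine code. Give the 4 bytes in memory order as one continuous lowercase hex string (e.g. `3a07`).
2. lsr fields op=0x5c:7|rd=4:3|rs=2:3|pad=0:19 → word b9100000h → 00 00 10 b9

000010b9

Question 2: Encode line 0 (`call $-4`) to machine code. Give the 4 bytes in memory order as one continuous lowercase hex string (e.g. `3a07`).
line 0 (call): pack op=0x3a:7|imm=-4:25 = 0x75fffffc; little→ fc ff ff 75

fcffff75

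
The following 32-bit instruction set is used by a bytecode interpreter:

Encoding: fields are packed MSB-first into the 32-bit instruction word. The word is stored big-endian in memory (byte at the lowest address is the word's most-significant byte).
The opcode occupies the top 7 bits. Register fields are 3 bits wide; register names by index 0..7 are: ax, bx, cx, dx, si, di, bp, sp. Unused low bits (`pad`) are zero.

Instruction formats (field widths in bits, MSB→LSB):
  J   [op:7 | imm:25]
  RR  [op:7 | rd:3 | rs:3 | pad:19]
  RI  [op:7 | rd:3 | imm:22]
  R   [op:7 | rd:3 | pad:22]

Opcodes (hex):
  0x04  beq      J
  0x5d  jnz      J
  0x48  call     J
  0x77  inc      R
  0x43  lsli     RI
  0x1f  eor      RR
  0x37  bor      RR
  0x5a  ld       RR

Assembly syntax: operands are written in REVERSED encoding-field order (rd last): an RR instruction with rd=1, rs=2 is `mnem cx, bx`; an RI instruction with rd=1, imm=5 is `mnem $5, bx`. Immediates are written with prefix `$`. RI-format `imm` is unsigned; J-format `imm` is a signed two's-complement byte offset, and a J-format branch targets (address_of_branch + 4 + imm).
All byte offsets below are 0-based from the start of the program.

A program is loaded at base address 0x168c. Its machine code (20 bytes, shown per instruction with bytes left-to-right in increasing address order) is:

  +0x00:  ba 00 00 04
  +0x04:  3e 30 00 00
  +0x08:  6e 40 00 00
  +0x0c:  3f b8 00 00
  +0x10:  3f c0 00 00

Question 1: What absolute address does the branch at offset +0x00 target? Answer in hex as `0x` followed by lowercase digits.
@+00  big-endian(ba 00 00 04) = 0xba000004
  op=0xba000004>>25=0x5d ⇒ jnz (J)
  imm: (w>>0)&0x1ffffff=0x4 → $4
  target = base 0x168c + off 0x00 + 4 + imm 4 = 0x1694

0x1694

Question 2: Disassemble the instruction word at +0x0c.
[0c] 3f b8 00 00 → 0x3fb80000
  top 7b → 0x1f → eor [RR]
  [24:22] rd=6 = bp
  [21:19] rs=7 = sp

eor sp, bp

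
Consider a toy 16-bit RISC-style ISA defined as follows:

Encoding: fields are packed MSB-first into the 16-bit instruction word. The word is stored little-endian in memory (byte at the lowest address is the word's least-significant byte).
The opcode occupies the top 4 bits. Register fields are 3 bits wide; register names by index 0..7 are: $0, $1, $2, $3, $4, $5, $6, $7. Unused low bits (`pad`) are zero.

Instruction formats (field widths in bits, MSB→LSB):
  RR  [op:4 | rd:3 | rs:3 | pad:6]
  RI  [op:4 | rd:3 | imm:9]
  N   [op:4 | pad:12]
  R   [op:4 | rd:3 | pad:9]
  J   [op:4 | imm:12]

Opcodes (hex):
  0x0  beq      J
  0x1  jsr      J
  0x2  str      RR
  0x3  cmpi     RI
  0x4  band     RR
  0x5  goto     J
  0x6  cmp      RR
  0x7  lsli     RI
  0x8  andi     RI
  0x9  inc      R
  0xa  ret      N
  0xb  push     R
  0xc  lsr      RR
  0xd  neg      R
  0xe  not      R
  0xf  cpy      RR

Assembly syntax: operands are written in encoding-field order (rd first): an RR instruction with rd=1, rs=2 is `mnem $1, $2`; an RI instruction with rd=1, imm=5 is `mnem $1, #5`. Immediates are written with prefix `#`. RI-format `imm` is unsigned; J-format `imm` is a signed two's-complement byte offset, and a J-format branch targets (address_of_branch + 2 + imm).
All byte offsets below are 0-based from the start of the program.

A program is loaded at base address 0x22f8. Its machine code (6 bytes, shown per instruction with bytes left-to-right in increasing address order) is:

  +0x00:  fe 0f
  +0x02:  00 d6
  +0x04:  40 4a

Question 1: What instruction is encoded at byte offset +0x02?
+0x02: 00 d6 ⇒ word 0xd600 (little)
  opcode bits[15:12]=0xd: neg/R
  [11:9] rd=3 = $3

neg $3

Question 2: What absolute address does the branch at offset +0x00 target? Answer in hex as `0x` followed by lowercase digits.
@+00  little-endian(fe 0f) = 0x0ffe
  top 4b → 0x0 → beq [J]
  [11:0] imm=4094 (s12→-2) = #-2
  target = base 0x22f8 + off 0x00 + 2 + imm -2 = 0x22f8

0x22f8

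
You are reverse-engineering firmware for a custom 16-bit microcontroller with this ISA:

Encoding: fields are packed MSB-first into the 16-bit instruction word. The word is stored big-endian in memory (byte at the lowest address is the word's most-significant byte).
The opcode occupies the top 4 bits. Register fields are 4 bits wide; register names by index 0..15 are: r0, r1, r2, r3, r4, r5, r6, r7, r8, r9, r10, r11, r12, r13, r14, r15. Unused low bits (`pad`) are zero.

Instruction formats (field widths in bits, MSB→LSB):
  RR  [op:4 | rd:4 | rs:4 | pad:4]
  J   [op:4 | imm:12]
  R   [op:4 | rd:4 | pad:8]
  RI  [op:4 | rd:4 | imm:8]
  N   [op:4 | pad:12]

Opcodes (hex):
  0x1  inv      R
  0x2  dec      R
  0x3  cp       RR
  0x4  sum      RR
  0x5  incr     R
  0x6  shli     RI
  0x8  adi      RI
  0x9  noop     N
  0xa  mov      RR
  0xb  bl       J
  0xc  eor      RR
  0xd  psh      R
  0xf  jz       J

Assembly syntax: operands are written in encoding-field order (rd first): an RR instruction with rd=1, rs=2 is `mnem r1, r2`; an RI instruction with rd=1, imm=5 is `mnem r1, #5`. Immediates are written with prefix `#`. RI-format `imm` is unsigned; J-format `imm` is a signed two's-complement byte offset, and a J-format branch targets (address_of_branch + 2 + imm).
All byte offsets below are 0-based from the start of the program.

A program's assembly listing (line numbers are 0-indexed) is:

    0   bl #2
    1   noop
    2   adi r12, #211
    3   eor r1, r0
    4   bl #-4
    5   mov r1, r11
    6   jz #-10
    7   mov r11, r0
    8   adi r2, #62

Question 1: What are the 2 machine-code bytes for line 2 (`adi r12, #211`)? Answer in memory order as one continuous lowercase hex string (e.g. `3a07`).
L2: adi op=0x8:4|rd=12:4|imm=211:8 ⇒ 0x8cd3 ⇒ big 8c d3

8cd3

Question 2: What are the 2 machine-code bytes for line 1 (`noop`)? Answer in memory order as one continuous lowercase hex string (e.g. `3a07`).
9000

L1: noop op=0x9:4|pad=0:12 ⇒ 0x9000 ⇒ big 90 00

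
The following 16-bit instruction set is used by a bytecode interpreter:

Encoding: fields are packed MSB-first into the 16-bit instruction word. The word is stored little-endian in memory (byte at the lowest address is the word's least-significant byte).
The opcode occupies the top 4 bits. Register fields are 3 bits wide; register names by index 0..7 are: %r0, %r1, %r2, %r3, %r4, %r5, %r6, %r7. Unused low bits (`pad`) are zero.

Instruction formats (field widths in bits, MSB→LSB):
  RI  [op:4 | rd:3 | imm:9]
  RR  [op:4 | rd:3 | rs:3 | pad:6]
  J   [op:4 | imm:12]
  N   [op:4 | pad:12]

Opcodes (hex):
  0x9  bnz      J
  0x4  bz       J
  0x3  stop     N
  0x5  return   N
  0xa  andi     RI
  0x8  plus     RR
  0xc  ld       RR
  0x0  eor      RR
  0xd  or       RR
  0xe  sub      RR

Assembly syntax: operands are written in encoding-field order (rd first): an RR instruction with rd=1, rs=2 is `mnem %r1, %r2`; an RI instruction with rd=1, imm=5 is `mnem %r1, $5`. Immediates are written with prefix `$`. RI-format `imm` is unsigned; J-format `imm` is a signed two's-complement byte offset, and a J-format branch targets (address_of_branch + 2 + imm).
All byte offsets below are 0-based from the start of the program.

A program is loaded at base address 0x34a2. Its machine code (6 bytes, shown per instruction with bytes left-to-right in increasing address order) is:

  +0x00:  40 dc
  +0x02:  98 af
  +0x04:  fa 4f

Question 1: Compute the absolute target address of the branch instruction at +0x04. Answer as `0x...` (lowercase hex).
0x34a2

+0x04: fa 4f ⇒ word 0x4ffa (little)
  top 4b → 0x4 → bz [J]
  [11:0] imm=4090 (s12→-6) = $-6
  target = base 0x34a2 + off 0x04 + 2 + imm -6 = 0x34a2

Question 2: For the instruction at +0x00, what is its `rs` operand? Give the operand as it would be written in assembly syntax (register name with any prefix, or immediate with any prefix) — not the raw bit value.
%r1

[00] 40 dc → 0xdc40
  top 4b → 0xd → or [RR]
  [11:9] rd=6 = %r6
  [8:6] rs=1 = %r1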